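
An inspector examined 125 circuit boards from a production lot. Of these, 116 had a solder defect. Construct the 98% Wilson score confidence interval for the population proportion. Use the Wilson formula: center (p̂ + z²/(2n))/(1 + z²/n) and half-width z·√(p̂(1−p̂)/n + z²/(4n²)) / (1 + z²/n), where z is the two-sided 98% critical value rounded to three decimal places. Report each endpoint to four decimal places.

p̂ = 116/125 = 0.92800; z = 2.326, so z² = 5.410276.
1 + z²/n = 1.043282.
Adjusted center: (0.92800 + z²/(2n))/1.043282 = 0.91024.
Radicand: p̂(1−p̂)/n + z²/(4n²) = 0.000534528 + 0.000086564 = 0.000621092.
Half-width = z·√(radicand)/denom = 2.326·0.024922/1.043282 = 0.05556.
So the interval runs from 0.8547 to 0.9658.

(0.8547, 0.9658)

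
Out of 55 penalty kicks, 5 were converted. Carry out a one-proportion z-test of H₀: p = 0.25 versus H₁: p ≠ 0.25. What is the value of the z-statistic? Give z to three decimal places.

z = -2.725

p̂ = 5/55 = 0.09091.
Null standard error: √(0.25·0.75/55) = √0.003409091 = 0.058387.
z = (0.09091 − 0.25)/0.058387 = -0.15909/0.058387 = -2.725.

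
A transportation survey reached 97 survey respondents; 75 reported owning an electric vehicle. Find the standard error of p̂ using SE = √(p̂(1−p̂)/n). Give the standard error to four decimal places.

SE = 0.0425

The sample proportion is 75/97 = 0.77320.
p̂(1−p̂) = 0.175362.
Dividing by n and taking the root: √0.001807856 = 0.0425.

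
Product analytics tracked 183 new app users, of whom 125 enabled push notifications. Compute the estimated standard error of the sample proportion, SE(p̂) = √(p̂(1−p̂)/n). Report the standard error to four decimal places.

SE = 0.0344

The sample proportion is 125/183 = 0.68306.
p̂(1−p̂) = 0.68306·0.31694 = 0.216489.
Dividing by n and taking the root: √0.001183000 = 0.0344.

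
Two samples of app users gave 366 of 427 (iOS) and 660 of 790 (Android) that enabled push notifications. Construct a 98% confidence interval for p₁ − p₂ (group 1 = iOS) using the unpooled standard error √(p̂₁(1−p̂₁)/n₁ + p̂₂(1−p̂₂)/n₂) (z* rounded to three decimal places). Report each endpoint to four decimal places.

(-0.0282, 0.0716)

p̂₁ = 366/427 = 0.85714, p̂₂ = 660/790 = 0.83544; p̂₁ − p̂₂ = 0.02170.
Unpooled SE = √(p̂₁(1−p̂₁)/n₁ + p̂₂(1−p̂₂)/n₂) = √(0.000286766 + 0.000174023) = 0.021466.
For 98% confidence, z* = 2.326. Margin of error = 0.04993.
Interval: 0.02170 ± 0.04993 → (-0.0282, 0.0716).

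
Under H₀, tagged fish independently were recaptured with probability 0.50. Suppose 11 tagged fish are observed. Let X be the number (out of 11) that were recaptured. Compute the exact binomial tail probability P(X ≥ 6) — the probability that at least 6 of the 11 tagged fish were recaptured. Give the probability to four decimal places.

X is binomial with n = 11 and p = 0.50.
P(X ≥ 6) = Σ_{j=6}^{11} C(11,j)·0.50^j·0.50^{11−j}.
= 0.225586 + 0.161133 + 0.080566 + 0.026855 + 0.005371 + 0.000488 = 0.5000.

P = 0.5000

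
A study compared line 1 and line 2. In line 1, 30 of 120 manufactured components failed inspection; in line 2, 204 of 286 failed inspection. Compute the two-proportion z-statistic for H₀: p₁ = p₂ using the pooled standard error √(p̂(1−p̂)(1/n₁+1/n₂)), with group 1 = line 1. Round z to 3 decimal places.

Sample proportions: p̂₁ = 30/120 = 0.25000 and p̂₂ = 204/286 = 0.71329.
Pooled p̂ = (30+204)/(120+286) = 234/406 = 0.57635.
SE = √[p̂(1−p̂)(1/n₁+1/n₂)] = √[0.57635·0.42365·(1/120+1/286)] ≈ 0.053745.
z = -0.46329/0.053745 = -8.620.

z = -8.620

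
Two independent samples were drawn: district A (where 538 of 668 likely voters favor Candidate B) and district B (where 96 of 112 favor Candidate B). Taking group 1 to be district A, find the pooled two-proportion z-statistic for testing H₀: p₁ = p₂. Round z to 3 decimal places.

z = -1.299

Sample proportions: p̂₁ = 538/668 = 0.80539 and p̂₂ = 96/112 = 0.85714.
Pooling: p̂ = 634/780 = 0.81282.
Pooled SE = √[0.1521433·0.01042558] ≈ 0.039827.
z = -0.05175/0.039827 = -1.299.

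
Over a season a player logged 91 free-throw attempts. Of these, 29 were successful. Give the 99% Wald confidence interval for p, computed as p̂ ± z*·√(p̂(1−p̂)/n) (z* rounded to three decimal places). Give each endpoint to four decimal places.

(0.1929, 0.4445)

Sample proportion p̂ = 29/91 = 0.31868.
SE = √(p̂(1−p̂)/n) = √(0.217124/91) = 0.048846.
The 99% critical value is z* = 2.576.
Margin = 2.576·0.048846 = 0.12583.
CI: 0.31868 ± 0.12583 = (0.1929, 0.4445).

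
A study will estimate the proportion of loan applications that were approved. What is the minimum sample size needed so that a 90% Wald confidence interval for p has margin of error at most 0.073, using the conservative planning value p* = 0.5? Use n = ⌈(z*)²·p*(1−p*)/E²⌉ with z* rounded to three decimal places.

z* = 1.645 at the 90% level.
p*(1−p*) = 0.50·0.50 = 0.2500.
Required n before rounding: 2.706025 × 0.2500 / 0.073² = 126.948.
Rounding up, n = 127.

n = 127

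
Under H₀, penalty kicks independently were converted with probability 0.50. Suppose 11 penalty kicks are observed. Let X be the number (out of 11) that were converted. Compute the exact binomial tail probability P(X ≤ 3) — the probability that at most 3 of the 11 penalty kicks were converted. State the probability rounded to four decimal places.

P = 0.1133

X ~ Binomial(n=11, p=0.50).
P(X ≤ 3) = C(11,0)·0.50^0·0.50^11 + C(11,1)·0.50^1·0.50^10 + C(11,2)·0.50^2·0.50^9 + C(11,3)·0.50^3·0.50^8.
= 0.000488 + 0.005371 + 0.026855 + 0.080566 = 0.1133.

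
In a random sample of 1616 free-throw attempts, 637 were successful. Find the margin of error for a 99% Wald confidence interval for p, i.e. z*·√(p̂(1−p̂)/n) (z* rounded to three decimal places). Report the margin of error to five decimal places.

ME = 0.03131

Sample proportion p̂ = 637/1616 = 0.39418.
Standard error of p̂: √(0.238803/1616) = √0.000147774 = 0.012156.
The 99% critical value is z* = 2.576.
ME = 2.576·0.012156 = 0.03131.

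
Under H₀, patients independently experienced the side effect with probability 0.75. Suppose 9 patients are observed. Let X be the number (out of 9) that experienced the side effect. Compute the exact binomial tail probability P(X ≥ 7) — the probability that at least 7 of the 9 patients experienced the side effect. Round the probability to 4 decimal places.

X ~ Binomial(n=9, p=0.75).
P(X ≥ 7) = C(9,7)·0.75^7·0.25^2 + C(9,8)·0.75^8·0.25^1 + C(9,9)·0.75^9·0.25^0.
= 0.300339 + 0.225254 + 0.075085 = 0.6007.

P = 0.6007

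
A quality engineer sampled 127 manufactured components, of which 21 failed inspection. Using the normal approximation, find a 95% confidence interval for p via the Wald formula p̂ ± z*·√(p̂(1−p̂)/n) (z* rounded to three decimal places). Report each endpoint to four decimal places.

The sample proportion is 21/127 = 0.16535.
SE = √(p̂(1−p̂)/n) = √(0.138012/127) = 0.032965.
The 95% critical value is z* = 1.960.
Margin = 1.960·0.032965 = 0.06461.
So the interval runs from 0.1007 to 0.2300.

(0.1007, 0.2300)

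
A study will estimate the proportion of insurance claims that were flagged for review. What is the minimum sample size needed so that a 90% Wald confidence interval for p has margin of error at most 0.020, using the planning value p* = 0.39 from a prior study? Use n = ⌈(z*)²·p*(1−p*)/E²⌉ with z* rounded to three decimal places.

n = 1610

For 90% confidence, z* = 1.645.
p*(1−p*) = 0.2379.
(z*)²·p*(1−p*)/E² = 2.706025·0.2379/0.000400 = 1609.408.
⌈1609.408⌉ = 1610.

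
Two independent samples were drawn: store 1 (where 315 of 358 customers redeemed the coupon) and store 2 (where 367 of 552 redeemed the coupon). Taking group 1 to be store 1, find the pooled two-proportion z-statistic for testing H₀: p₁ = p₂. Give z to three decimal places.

p̂₁ = 315/358 = 0.87989, p̂₂ = 367/552 = 0.66486.
Pooled p̂ = (315+367)/(358+552) = 682/910 = 0.74945.
Pooled SE = √[0.1877744·0.00460489] ≈ 0.029405.
z = (p̂₁ − p̂₂)/SE = (0.87989 − 0.66486)/0.029405 = 0.21503/0.029405 = 7.313.

z = 7.313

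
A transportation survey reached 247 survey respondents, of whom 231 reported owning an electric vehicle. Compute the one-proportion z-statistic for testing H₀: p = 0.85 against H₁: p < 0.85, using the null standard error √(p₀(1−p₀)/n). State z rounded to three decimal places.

z = 3.751

The sample proportion is 231/247 = 0.93522.
Null standard error: √(0.85·0.15/247) = √0.000516194 = 0.022720.
Test statistic: z = 0.08522/0.022720 = 3.751.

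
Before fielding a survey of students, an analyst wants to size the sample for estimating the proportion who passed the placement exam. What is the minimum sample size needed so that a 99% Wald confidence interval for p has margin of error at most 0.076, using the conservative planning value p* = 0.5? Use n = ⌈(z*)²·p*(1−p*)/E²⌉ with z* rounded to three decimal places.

n = 288

The 99% critical value is z* = 2.576.
p*(1−p*) = 0.2500.
Required n before rounding: 6.635776 × 0.2500 / 0.076² = 287.213.
⌈287.213⌉ = 288.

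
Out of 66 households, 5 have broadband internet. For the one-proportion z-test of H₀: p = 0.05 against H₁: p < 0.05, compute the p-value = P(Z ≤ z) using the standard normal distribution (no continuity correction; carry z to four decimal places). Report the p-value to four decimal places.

With x = 5 successes in n = 66, p̂ = 0.07576.
SE₀ = √(0.05·0.95/66) = 0.026827.
Test statistic (full precision, shown to 4 dp): z = (5/66 − 0.05)/SE₀ ≈ 0.9601.
From the standard normal, P(Z ≤ z) = 0.8315.

p-value = 0.8315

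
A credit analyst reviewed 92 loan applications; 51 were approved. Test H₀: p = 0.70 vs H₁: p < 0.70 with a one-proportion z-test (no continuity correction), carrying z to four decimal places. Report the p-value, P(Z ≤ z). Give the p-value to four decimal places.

p̂ = 51/92 = 0.55435.
Null standard error: √(0.70·0.30/92) = √0.002282609 = 0.047777.
Test statistic (full precision, shown to 4 dp): z = (51/92 − 0.70)/SE₀ ≈ -3.0486.
p-value = P(Z ≤ z) with z = -3.0486 → 0.0011.

p-value = 0.0011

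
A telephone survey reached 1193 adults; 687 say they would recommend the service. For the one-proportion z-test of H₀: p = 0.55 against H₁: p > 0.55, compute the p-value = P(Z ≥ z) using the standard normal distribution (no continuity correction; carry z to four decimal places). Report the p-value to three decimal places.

Sample proportion p̂ = 687/1193 = 0.57586.
SE₀ = √(0.55·0.45/1193) = 0.014403.
Test statistic (full precision, shown to 4 dp): z = (687/1193 − 0.55)/SE₀ ≈ 1.7953.
p-value = P(Z ≥ z) with z = 1.7953 → 0.036.

p-value = 0.036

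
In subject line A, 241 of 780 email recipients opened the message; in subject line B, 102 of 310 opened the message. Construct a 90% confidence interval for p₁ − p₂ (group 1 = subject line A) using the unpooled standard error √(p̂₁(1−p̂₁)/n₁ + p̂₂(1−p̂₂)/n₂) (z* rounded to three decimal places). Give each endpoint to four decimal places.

(-0.0717, 0.0316)

p̂₁ = 0.30897, p̂₂ = 0.32903, so the observed difference is -0.02006.
Unpooled SE = √(p̂₁(1−p̂₁)/n₁ + p̂₂(1−p̂₂)/n₂) = √(0.000273730 + 0.000712161) = 0.031399.
For 90% confidence, z* = 1.645. Margin = 1.645·0.031399 = 0.05165.
So the interval runs from -0.0717 to 0.0316.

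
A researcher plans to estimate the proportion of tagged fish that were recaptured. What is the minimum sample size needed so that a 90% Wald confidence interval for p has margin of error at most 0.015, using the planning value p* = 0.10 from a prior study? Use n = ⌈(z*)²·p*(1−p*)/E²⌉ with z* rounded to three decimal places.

z* = 1.645 at the 90% level.
p*(1−p*) = 0.0900.
(z*)²·p*(1−p*)/E² = 2.706025·0.0900/0.000225 = 1082.410.
⌈1082.410⌉ = 1083.

n = 1083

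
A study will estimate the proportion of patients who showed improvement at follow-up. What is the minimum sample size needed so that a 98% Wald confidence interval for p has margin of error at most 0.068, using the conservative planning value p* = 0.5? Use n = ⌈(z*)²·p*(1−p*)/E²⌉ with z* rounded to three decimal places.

n = 293

The 98% critical value is z* = 2.326.
p*(1−p*) = 0.50·0.50 = 0.2500.
Required n before rounding: 5.410276 × 0.2500 / 0.068² = 292.511.
Rounding up, n = 293.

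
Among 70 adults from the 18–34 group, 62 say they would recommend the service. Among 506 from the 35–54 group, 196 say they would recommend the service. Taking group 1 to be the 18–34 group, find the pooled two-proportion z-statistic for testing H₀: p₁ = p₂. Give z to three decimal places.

z = 7.859

p̂₁ = 62/70 = 0.88571, p̂₂ = 196/506 = 0.38735.
Pooled p̂ = (62+196)/(70+506) = 258/576 = 0.44792.
Pooled SE = √[0.2472873·0.01626200] ≈ 0.063414.
z = 0.49836/0.063414 = 7.859.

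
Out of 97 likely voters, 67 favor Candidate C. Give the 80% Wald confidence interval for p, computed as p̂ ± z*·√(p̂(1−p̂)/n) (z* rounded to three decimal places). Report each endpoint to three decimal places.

p̂ = 67/97 = 0.69072.
SE = √(p̂(1−p̂)/n) = √(0.213625/97) = 0.046929.
For 80% confidence, z* = 1.282.
Margin = 1.282·0.046929 = 0.06016.
Interval: 0.69072 ± 0.06016 → (0.631, 0.751).

(0.631, 0.751)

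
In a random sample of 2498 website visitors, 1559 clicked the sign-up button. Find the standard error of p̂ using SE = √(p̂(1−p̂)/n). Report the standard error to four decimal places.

p̂ = 1559/2498 = 0.62410.
p̂(1−p̂) = 0.234599.
Dividing by n and taking the root: √0.000093915 = 0.0097.

SE = 0.0097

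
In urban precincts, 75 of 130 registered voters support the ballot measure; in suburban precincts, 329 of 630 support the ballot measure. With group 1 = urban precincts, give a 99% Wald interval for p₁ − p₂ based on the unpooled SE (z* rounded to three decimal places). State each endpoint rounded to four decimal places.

(-0.0681, 0.1775)

p̂₁ = 75/130 = 0.57692, p̂₂ = 329/630 = 0.52222; p̂₁ − p̂₂ = 0.05470.
Unpooled SE = √(p̂₁(1−p̂₁)/n₁ + p̂₂(1−p̂₂)/n₂) = √(0.001877560 + 0.000396042) = 0.047682.
For 99% confidence, z* = 2.576. Margin of error = 0.12283.
Interval: 0.05470 ± 0.12283 → (-0.0681, 0.1775).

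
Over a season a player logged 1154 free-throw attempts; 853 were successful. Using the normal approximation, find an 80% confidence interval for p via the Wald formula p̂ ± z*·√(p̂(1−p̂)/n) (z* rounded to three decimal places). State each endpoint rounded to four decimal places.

(0.7226, 0.7557)

p̂ = 853/1154 = 0.73917.
Standard error of p̂: √(0.192799/1154) = √0.000167070 = 0.012926.
z* = 1.282 at the 80% level.
Margin = 1.282·0.012926 = 0.01657.
So the interval runs from 0.7226 to 0.7557.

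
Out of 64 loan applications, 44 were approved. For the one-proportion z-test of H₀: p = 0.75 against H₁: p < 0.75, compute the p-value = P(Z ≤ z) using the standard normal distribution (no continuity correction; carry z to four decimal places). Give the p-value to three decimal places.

The sample proportion is 44/64 = 0.68750.
Null standard error: √(0.75·0.25/64) = √0.002929688 = 0.054127.
Test statistic (full precision, shown to 4 dp): z = (44/64 − 0.75)/SE₀ ≈ -1.1547.
p-value = P(Z ≤ z) with z = -1.1547 → 0.124.

p-value = 0.124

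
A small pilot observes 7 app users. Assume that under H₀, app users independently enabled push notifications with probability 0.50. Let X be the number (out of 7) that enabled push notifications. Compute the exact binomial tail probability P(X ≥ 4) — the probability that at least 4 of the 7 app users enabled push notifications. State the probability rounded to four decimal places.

X is binomial with n = 7 and p = 0.50.
P(X ≥ 4) = C(7,4)·0.50^4·0.50^3 + C(7,5)·0.50^5·0.50^2 + C(7,6)·0.50^6·0.50^1 + C(7,7)·0.50^7·0.50^0.
= 0.273438 + 0.164062 + 0.054688 + 0.007812 = 0.5000.

P = 0.5000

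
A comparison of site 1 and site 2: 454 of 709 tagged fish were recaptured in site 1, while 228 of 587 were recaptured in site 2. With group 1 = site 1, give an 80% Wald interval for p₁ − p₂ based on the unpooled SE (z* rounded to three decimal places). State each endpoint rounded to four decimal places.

p̂₁ = 0.64034, p̂₂ = 0.38842, so the observed difference is 0.25192.
SE = √(0.000324831 + 0.000404683) = √0.000729514 = 0.027010.
z* = 1.282 at the 80% level. Margin = 1.282·0.027010 = 0.03463.
So the interval runs from 0.2173 to 0.2865.

(0.2173, 0.2865)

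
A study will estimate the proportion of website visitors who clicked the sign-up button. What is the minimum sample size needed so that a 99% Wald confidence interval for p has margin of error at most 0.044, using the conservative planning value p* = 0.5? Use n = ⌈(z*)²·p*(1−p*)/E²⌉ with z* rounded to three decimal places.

n = 857

For 99% confidence, z* = 2.576.
p*(1−p*) = 0.50·0.50 = 0.2500.
Required n before rounding: 6.635776 × 0.2500 / 0.044² = 856.893.
Rounding up, n = 857.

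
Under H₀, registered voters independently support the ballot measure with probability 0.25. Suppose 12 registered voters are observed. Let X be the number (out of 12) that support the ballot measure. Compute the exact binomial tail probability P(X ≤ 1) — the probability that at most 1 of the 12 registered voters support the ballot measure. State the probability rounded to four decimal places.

P = 0.1584

X ~ Binomial(n=12, p=0.25).
P(X ≤ 1) = C(12,0)·0.25^0·0.75^12 + C(12,1)·0.25^1·0.75^11.
= 0.031676 + 0.126705 = 0.1584.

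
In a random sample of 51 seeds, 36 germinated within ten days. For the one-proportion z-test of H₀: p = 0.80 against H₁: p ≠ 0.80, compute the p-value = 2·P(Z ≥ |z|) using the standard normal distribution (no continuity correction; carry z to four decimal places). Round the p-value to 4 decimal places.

p̂ = 36/51 = 0.70588.
Null standard error: √(0.80·0.20/51) = √0.003137255 = 0.056011.
Test statistic (full precision, shown to 4 dp): z = (36/51 − 0.80)/SE₀ ≈ -1.6803.
From the standard normal, 2·P(Z ≥ |z|) = 0.0929.

p-value = 0.0929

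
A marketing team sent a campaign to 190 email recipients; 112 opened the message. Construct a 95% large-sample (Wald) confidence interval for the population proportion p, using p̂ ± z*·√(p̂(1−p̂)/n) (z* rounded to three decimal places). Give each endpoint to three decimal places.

(0.520, 0.659)

p̂ = 112/190 = 0.58947.
Standard error of p̂: √(0.241994/190) = √0.001273655 = 0.035688.
z* = 1.960 at the 95% level.
Margin of error: 1.960 × 0.035688 = 0.06995.
CI: 0.58947 ± 0.06995 = (0.520, 0.659).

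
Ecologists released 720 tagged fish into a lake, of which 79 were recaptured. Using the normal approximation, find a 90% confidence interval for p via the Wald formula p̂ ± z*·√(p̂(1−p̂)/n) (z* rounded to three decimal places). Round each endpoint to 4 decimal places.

The sample proportion is 79/720 = 0.10972.
SE(p̂) = √(0.10972·0.89028/720) = 0.011648.
For 90% confidence, z* = 1.645.
Margin = 1.645·0.011648 = 0.01916.
CI: 0.10972 ± 0.01916 = (0.0906, 0.1289).

(0.0906, 0.1289)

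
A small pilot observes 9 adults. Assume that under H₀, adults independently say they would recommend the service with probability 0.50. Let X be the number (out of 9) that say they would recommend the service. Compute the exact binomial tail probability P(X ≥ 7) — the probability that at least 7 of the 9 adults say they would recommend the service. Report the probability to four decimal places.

P = 0.0898

X is binomial with n = 9 and p = 0.50.
P(X ≥ 7) = C(9,7)·0.50^7·0.50^2 + C(9,8)·0.50^8·0.50^1 + C(9,9)·0.50^9·0.50^0.
= 0.070312 + 0.017578 + 0.001953 = 0.0898.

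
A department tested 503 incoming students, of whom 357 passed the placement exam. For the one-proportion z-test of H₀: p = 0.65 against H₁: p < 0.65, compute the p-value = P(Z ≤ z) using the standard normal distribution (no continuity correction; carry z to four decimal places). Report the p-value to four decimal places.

p-value = 0.9975

Sample proportion p̂ = 357/503 = 0.70974.
Under H₀, SE = √(p₀(1−p₀)/n) = √(0.65·0.35/503) = √0.000452286 = 0.021267.
z = (p̂ − p₀)/SE = (357/503 − 0.65)/0.021267 ≈ 2.8091.
p-value = P(Z ≤ z) with z = 2.8091 → 0.9975.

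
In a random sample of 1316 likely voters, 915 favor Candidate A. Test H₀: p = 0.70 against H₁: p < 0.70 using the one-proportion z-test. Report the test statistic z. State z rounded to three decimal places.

z = -0.373

Sample proportion p̂ = 915/1316 = 0.69529.
Under H₀, SE = √(p₀(1−p₀)/n) = √(0.70·0.30/1316) = √0.000159574 = 0.012632.
z = (p̂ − p₀)/SE = (0.69529 − 0.70)/0.012632 = -0.373.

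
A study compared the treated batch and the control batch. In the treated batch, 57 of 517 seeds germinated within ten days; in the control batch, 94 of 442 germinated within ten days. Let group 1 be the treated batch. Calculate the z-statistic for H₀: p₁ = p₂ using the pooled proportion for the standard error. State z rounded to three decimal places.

p̂₁ = 57/517 = 0.11025, p̂₂ = 94/442 = 0.21267.
Pooled p̂ = (57+94)/(517+442) = 151/959 = 0.15746.
SE = √[p̂(1−p̂)(1/n₁+1/n₂)] = √[0.15746·0.84254·(1/517+1/442)] ≈ 0.023595.
z = -0.10242/0.023595 = -4.341.

z = -4.341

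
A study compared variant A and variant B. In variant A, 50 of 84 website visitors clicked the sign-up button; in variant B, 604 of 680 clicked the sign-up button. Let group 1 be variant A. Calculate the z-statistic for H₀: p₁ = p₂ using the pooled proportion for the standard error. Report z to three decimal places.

Sample proportions: p̂₁ = 50/84 = 0.59524 and p̂₂ = 604/680 = 0.88824.
Pooled p̂ = (50+604)/(84+680) = 654/764 = 0.85602.
Pooled SE = √[0.1232491·0.01337535] ≈ 0.040602.
z = (p̂₁ − p̂₂)/SE = (0.59524 − 0.88824)/0.040602 = -0.29300/0.040602 = -7.216.

z = -7.216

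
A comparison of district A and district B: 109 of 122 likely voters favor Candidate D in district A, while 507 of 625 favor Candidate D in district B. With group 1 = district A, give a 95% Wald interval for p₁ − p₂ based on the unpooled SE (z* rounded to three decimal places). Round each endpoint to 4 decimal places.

(0.0195, 0.1450)

p̂₁ = 0.89344, p̂₂ = 0.81120, so the observed difference is 0.08224.
Unpooled SE = √(p̂₁(1−p̂₁)/n₁ + p̂₂(1−p̂₂)/n₂) = √(0.000780352 + 0.000245047) = 0.032022.
z* = 1.960 at the 95% level. Margin = 1.960·0.032022 = 0.06276.
Interval: 0.08224 ± 0.06276 → (0.0195, 0.1450).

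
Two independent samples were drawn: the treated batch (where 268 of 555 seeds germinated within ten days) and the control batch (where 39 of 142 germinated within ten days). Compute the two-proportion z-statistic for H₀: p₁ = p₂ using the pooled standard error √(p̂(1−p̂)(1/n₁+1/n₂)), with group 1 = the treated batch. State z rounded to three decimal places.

p̂₁ = 268/555 = 0.48288, p̂₂ = 39/142 = 0.27465.
Pooling: p̂ = 307/697 = 0.44046.
Pooled SE = √[0.2464549·0.00884406] ≈ 0.046687.
z = (p̂₁ − p̂₂)/SE = (0.48288 − 0.27465)/0.046687 = 0.20823/0.046687 = 4.460.

z = 4.460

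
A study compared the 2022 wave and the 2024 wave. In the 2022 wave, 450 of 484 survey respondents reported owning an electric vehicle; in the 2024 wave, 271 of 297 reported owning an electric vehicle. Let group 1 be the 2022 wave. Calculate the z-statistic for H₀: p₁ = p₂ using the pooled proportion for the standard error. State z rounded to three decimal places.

z = 0.881

Sample proportions: p̂₁ = 450/484 = 0.92975 and p̂₂ = 271/297 = 0.91246.
Pooled p̂ = (450+271)/(484+297) = 721/781 = 0.92318.
SE = √[p̂(1−p̂)(1/n₁+1/n₂)] = √[0.92318·0.07682·(1/484+1/297)] ≈ 0.019630.
z = (p̂₁ − p̂₂)/SE = (0.92975 − 0.91246)/0.019630 = 0.01729/0.019630 = 0.881.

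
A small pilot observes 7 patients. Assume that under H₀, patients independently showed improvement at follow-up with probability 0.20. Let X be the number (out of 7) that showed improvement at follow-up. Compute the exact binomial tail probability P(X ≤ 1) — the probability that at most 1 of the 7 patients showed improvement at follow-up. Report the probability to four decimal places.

P = 0.5767

X ~ Binomial(n=7, p=0.20).
P(X ≤ 1) = C(7,0)·0.20^0·0.80^7 + C(7,1)·0.20^1·0.80^6.
= 0.209715 + 0.367002 = 0.5767.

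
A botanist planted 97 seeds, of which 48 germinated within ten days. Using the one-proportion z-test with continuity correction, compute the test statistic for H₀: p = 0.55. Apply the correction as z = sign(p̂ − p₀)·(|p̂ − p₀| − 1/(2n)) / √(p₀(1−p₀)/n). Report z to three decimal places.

z = -0.990

p̂ = 48/97 = 0.49485. p̂ − p₀ = -0.055155.
1/(2n) = 0.005155.
Corrected numerator: |-0.055155| − 0.005155 = 0.050000.
Null standard error: √(0.55·0.45/97) = √0.002551546 = 0.050513.
z = −0.050000/0.050513 = -0.990.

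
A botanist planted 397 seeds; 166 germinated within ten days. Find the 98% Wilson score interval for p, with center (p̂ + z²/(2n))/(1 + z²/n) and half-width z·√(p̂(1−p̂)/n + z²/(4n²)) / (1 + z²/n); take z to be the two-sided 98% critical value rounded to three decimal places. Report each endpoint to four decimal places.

p̂ = 166/397 = 0.41814; z = 2.326, so z² = 5.410276.
1 + z²/n = 1.013628.
Center = (0.41814 + 0.006814)/1.013628 = 0.41924.
Radicand: p̂(1−p̂)/n + z²/(4n²) = 0.000612842 + 0.000008582 = 0.000621424.
Half-width = z·√(radicand)/denom = 2.326·0.024928/1.013628 = 0.05720.
CI: 0.41924 ± 0.05720 = (0.3620, 0.4764).

(0.3620, 0.4764)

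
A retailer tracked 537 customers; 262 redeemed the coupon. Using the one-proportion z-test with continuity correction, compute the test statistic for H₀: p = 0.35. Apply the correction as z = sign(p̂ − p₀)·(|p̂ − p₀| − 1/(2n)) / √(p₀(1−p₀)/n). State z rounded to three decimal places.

p̂ = 262/537 = 0.48790. p̂ − p₀ = 0.137896.
Continuity correction 1/(2n) = 1/1074 = 0.000931.
Corrected numerator: |0.137896| − 0.000931 = 0.136965.
Null standard error: √(0.35·0.65/537) = √0.000423650 = 0.020583.
z = (+)0.136965/0.020583 = 6.654.

z = 6.654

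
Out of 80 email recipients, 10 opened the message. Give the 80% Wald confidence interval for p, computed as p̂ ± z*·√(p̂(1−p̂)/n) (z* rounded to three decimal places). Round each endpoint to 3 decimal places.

With x = 10 successes in n = 80, p̂ = 0.12500.
Standard error of p̂: √(0.109375/80) = √0.001367187 = 0.036975.
For 80% confidence, z* = 1.282.
Margin of error: 1.282 × 0.036975 = 0.04740.
Interval: 0.12500 ± 0.04740 → (0.078, 0.172).

(0.078, 0.172)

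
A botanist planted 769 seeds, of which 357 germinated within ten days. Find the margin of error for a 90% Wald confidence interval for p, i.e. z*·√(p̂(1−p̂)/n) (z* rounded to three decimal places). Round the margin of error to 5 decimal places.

ME = 0.02958

The sample proportion is 357/769 = 0.46424.
Standard error of p̂: √(0.248721/769) = √0.000323435 = 0.017984.
The 90% critical value is z* = 1.645.
So ME = 0.02958.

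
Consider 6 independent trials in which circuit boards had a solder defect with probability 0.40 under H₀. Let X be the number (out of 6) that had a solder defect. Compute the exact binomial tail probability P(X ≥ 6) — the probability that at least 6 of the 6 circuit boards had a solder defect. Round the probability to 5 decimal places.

X is binomial with n = 6 and p = 0.40.
P(X ≥ 6) = C(6,6)·0.40^6·0.60^0.
= 0.004096 = 0.00410.

P = 0.00410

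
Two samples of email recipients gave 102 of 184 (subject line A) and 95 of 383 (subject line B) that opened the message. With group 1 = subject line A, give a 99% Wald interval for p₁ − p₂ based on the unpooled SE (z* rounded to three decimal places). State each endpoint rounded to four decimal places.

(0.1961, 0.4165)

p̂₁ = 102/184 = 0.55435, p̂₂ = 95/383 = 0.24804; p̂₁ − p̂₂ = 0.30631.
SE = √(0.001342643 + 0.000486990) = √0.001829633 = 0.042774.
z* = 2.576 at the 99% level. Margin = 2.576·0.042774 = 0.11019.
CI: 0.30631 ± 0.11019 = (0.1961, 0.4165).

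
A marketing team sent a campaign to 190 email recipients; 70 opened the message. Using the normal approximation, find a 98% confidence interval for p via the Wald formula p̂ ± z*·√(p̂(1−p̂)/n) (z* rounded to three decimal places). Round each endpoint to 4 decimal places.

p̂ = 70/190 = 0.36842.
SE = √(p̂(1−p̂)/n) = √(0.232687/190) = 0.034995.
The 98% critical value is z* = 2.326.
Margin = 2.326·0.034995 = 0.08140.
CI: 0.36842 ± 0.08140 = (0.2870, 0.4498).

(0.2870, 0.4498)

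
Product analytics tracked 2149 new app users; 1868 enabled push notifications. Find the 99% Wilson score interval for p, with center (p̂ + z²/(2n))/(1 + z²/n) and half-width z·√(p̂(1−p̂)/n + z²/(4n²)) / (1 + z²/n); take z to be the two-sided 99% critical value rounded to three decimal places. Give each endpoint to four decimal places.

(0.8494, 0.8868)

Here p̂ = 1868/2149 = 0.86924 and z = 2.576 (z² = 6.635776).
Denominator 1 + z²/n = 1 + 6.635776/2149 = 1.003088.
Center = (0.86924 + 0.001544)/1.003088 = 0.86810.
Radicand: p̂(1−p̂)/n + z²/(4n²) = 0.000052890 + 0.000000359 = 0.000053249.
Half-width = 2.576·√0.000053249/1.003088 = 0.01874.
Interval: 0.86810 ± 0.01874 → (0.8494, 0.8868).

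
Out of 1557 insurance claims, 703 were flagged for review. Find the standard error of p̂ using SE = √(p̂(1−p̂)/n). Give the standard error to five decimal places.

SE = 0.01261

The sample proportion is 703/1557 = 0.45151.
p̂(1−p̂) = 0.45151·0.54849 = 0.247649.
Dividing by n and taking the root: √0.000159055 = 0.01261.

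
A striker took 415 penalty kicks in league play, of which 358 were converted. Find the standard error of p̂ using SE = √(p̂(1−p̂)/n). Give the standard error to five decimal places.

The sample proportion is 358/415 = 0.86265.
p̂(1−p̂) = 0.118485.
SE = √(0.118485/415) = 0.01690.

SE = 0.01690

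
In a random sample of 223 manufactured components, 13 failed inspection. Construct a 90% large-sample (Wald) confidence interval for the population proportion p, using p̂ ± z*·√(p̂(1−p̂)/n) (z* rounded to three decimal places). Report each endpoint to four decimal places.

The sample proportion is 13/223 = 0.05830.
SE = √(p̂(1−p̂)/n) = √(0.054898/223) = 0.015690.
z* = 1.645 at the 90% level.
Margin = 1.645·0.015690 = 0.02581.
Interval: 0.05830 ± 0.02581 → (0.0325, 0.0841).

(0.0325, 0.0841)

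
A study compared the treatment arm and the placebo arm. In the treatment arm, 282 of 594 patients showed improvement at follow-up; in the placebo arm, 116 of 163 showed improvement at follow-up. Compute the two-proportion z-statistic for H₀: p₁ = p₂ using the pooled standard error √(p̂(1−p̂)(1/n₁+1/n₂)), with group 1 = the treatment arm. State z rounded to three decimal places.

z = -5.366

p̂₁ = 282/594 = 0.47475, p̂₂ = 116/163 = 0.71166.
Pooled p̂ = (282+116)/(594+163) = 398/757 = 0.52576.
Pooled SE = √[0.2493364·0.00781847] ≈ 0.044152.
z = -0.23691/0.044152 = -5.366.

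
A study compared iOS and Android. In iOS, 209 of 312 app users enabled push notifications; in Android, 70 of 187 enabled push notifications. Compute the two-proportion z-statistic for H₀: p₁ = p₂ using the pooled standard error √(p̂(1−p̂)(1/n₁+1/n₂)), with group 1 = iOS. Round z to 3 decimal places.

z = 6.437

Sample proportions: p̂₁ = 209/312 = 0.66987 and p̂₂ = 70/187 = 0.37433.
Pooling: p̂ = 279/499 = 0.55912.
Pooled SE = √[0.2465050·0.00855272] ≈ 0.045916.
z = 0.29554/0.045916 = 6.437.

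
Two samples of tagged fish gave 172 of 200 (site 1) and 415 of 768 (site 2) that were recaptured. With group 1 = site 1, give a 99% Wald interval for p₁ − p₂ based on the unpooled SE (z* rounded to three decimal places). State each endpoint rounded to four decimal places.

(0.2413, 0.3980)

p̂₁ = 0.86000, p̂₂ = 0.54036, so the observed difference is 0.31964.
SE = √(0.000602000 + 0.000323399) = √0.000925399 = 0.030420.
For 99% confidence, z* = 2.576. Margin = 2.576·0.030420 = 0.07836.
So the interval runs from 0.2413 to 0.3980.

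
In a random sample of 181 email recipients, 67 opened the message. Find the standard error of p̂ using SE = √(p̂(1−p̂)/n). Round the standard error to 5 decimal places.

SE = 0.03589

The sample proportion is 67/181 = 0.37017.
p̂(1−p̂) = 0.37017·0.62983 = 0.233144.
SE = √(0.233144/181) = 0.03589.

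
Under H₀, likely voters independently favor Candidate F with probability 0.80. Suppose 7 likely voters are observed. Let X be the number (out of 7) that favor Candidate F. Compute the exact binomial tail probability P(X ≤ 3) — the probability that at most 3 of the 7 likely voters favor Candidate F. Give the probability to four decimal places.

P = 0.0333

X is binomial with n = 7 and p = 0.80.
P(X ≤ 3) = C(7,0)·0.80^0·0.20^7 + C(7,1)·0.80^1·0.20^6 + C(7,2)·0.80^2·0.20^5 + C(7,3)·0.80^3·0.20^4.
= 0.000013 + 0.000358 + 0.004301 + 0.028672 = 0.0333.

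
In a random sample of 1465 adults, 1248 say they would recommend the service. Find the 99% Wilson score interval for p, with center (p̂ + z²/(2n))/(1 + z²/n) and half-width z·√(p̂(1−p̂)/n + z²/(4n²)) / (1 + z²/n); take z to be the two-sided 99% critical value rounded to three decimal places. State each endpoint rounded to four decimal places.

p̂ = 1248/1465 = 0.85188; z = 2.576, so z² = 6.635776.
Denominator 1 + z²/n = 1 + 6.635776/1465 = 1.004530.
Adjusted center: (0.85188 + z²/(2n))/1.004530 = 0.85029.
Radicand: p̂(1−p̂)/n + z²/(4n²) = 0.000086131 + 0.000000773 = 0.000086904.
Half-width = z·√(radicand)/denom = 2.576·0.009322/1.004530 = 0.02391.
CI: 0.85029 ± 0.02391 = (0.8264, 0.8742).

(0.8264, 0.8742)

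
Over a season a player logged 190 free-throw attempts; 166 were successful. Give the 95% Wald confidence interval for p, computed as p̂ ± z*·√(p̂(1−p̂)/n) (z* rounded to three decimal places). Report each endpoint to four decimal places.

(0.8264, 0.9209)

The sample proportion is 166/190 = 0.87368.
SE(p̂) = √(0.87368·0.12632/190) = 0.024101.
For 95% confidence, z* = 1.960.
Margin = 1.960·0.024101 = 0.04724.
Interval: 0.87368 ± 0.04724 → (0.8264, 0.9209).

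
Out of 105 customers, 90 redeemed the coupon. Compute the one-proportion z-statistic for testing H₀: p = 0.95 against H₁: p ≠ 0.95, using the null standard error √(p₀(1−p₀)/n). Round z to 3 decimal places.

z = -4.366

The sample proportion is 90/105 = 0.85714.
SE₀ = √(0.95·0.05/105) = 0.021269.
z = (0.85714 − 0.95)/0.021269 = -0.09286/0.021269 = -4.366.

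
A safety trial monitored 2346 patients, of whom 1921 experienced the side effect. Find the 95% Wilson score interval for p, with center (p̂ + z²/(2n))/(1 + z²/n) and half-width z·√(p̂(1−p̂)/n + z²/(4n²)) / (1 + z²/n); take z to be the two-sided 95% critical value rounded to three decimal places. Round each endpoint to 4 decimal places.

p̂ = 1921/2346 = 0.81884; z = 1.960, so z² = 3.841600.
1 + z²/n = 1.001638.
Center = (0.81884 + 0.000819)/1.001638 = 0.81832.
Radicand: p̂(1−p̂)/n + z²/(4n²) = 0.000063231 + 0.000000175 = 0.000063406.
Half-width = 1.960·√0.000063406/1.001638 = 0.01558.
Interval: 0.81832 ± 0.01558 → (0.8027, 0.8339).

(0.8027, 0.8339)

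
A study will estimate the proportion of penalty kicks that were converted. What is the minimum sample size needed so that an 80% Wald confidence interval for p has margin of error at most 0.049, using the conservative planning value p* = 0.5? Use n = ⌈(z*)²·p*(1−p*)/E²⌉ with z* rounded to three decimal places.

n = 172

z* = 1.282 at the 80% level.
p*(1−p*) = 0.2500.
(z*)²·p*(1−p*)/E² = 1.643524·0.2500/0.002401 = 171.129.
⌈171.129⌉ = 172.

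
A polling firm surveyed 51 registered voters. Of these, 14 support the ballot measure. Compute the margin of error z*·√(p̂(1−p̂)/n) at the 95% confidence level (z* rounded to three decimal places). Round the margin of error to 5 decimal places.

The sample proportion is 14/51 = 0.27451.
SE = √(p̂(1−p̂)/n) = √(0.199154/51) = 0.062490.
The 95% critical value is z* = 1.960.
So ME = 0.12248.

ME = 0.12248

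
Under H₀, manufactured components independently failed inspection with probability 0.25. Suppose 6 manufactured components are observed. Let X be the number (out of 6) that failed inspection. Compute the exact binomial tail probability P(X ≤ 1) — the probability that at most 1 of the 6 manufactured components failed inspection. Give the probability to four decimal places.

P = 0.5339

X ~ Binomial(n=6, p=0.25).
P(X ≤ 1) = C(6,0)·0.25^0·0.75^6 + C(6,1)·0.25^1·0.75^5.
= 0.177979 + 0.355957 = 0.5339.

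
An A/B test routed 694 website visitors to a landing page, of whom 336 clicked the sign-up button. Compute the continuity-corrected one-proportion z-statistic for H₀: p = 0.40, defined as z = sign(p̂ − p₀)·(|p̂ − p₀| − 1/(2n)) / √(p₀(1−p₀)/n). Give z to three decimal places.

The sample proportion is 336/694 = 0.48415. p̂ − p₀ = 0.084150.
Continuity correction 1/(2n) = 1/1388 = 0.000720.
Corrected numerator: |0.084150| − 0.000720 = 0.083430.
SE₀ = √(0.40·0.60/694) = 0.018596.
z = +0.083430/0.018596 = 4.486.

z = 4.486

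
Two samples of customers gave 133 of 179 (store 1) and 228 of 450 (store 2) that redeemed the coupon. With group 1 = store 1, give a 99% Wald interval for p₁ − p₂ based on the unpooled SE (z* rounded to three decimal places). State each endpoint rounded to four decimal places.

p̂₁ = 0.74302, p̂₂ = 0.50667, so the observed difference is 0.23635.
SE = √(0.001066720 + 0.000555457) = √0.001622177 = 0.040276.
The 99% critical value is z* = 2.576. Margin = 2.576·0.040276 = 0.10375.
So the interval runs from 0.1326 to 0.3401.

(0.1326, 0.3401)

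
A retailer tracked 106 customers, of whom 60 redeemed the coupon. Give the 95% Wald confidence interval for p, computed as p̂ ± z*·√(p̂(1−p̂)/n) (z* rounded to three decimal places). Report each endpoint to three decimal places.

The sample proportion is 60/106 = 0.56604.
SE(p̂) = √(0.56604·0.43396/106) = 0.048139.
The 95% critical value is z* = 1.960.
Margin of error: 1.960 × 0.048139 = 0.09435.
So the interval runs from 0.472 to 0.660.

(0.472, 0.660)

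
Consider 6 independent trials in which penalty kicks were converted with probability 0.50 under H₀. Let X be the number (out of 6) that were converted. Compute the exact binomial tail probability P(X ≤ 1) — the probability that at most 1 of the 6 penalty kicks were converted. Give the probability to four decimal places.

P = 0.1094

X ~ Binomial(n=6, p=0.50).
P(X ≤ 1) = C(6,0)·0.50^0·0.50^6 + C(6,1)·0.50^1·0.50^5.
= 0.015625 + 0.093750 = 0.1094.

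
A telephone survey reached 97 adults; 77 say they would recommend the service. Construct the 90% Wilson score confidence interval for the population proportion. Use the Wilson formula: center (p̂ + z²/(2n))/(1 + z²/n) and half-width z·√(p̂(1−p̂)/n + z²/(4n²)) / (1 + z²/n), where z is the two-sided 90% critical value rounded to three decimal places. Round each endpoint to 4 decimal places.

Here p̂ = 77/97 = 0.79381 and z = 1.645 (z² = 2.706025).
Denominator 1 + z²/n = 1 + 2.706025/97 = 1.027897.
Adjusted center: (0.79381 + z²/(2n))/1.027897 = 0.78584.
Radicand: p̂(1−p̂)/n + z²/(4n²) = 0.001687351 + 0.000071900 = 0.001759251.
Half-width = z·√(radicand)/denom = 1.645·0.041943/1.027897 = 0.06712.
Interval: 0.78584 ± 0.06712 → (0.7187, 0.8530).

(0.7187, 0.8530)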